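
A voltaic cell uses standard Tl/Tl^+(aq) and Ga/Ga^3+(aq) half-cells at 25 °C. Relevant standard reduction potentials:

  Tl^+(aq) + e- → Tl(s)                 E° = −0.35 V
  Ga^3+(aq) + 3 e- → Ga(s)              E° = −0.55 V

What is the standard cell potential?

+0.20 V

The Tl⁺/Tl couple has the higher E°, so Tl ion is reduced (cathode) and Ga is oxidized (anode).
E°cell = E°(cathode) − E°(anode) = −0.35 − (−0.55) = +0.20 V.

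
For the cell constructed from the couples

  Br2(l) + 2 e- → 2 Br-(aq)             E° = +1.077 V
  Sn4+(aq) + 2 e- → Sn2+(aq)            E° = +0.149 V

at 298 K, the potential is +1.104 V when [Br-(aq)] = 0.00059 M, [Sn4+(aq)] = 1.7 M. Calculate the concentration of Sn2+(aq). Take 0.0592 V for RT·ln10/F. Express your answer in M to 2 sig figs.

0.52 M

Br₂/Br⁻ is the cathode (higher E°); E°cell = +1.077 − (+0.149) = +0.928 V with n = 2.
From the Nernst equation, log Q = n(E° − E)/0.0592 = 2·(+0.928 − (+1.104))/0.0592 = −5.946.
For Br2(l) + Sn2+(aq) → 2 Br-(aq) + Sn4+(aq), the reaction quotient is Q = ([Br-(aq)]^2·[Sn4+(aq)]) / [Sn2+(aq)].
Substituting the known concentrations and solving, log [Sn2+(aq)] = −0.282 and [Sn2+(aq)] = 0.52 M.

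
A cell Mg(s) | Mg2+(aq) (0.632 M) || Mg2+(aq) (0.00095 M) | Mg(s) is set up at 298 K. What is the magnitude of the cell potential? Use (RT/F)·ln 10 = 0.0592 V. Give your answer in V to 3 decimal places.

0.084 V

For a concentration cell E°cell = 0, since both electrodes use the same couple.
The compartment with the higher Mg2+(aq) concentration (0.632 M) acts as the cathode; ions are reduced there and produced at the dilute (0.00095 M) anode.
With n = 2, Ecell = −(0.0592/2)·log([dilute]/[conc]) = −(0.0592/2)·log(0.00095/0.632) = +0.084 V.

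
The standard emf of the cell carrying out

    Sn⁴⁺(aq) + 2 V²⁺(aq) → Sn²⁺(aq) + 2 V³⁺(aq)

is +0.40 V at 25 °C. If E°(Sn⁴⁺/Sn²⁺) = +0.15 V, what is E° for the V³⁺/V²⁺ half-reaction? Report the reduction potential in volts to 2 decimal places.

−0.25 V

In the reaction as written the Sn⁴⁺/Sn²⁺ couple is reduced (cathode) and V³⁺/V²⁺ is oxidized (anode), so E°cell = E°(Sn⁴⁺/Sn²⁺) − E°(V³⁺/V²⁺).
E°(V³⁺/V²⁺) = E°(cathode) − E°cell = +0.15 − (+0.40) = −0.25 V.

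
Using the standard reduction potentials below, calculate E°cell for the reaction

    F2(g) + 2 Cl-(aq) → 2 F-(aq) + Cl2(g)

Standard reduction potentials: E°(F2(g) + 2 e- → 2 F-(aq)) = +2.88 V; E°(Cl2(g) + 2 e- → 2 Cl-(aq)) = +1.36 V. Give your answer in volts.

+1.52 V

F2(g) gains electrons, so the F₂/F⁻ couple is the cathode; the Cl₂/Cl⁻ couple is the anode.
E°cell = E°(cathode) − E°(anode) = +2.88 − (+1.36) = +1.52 V.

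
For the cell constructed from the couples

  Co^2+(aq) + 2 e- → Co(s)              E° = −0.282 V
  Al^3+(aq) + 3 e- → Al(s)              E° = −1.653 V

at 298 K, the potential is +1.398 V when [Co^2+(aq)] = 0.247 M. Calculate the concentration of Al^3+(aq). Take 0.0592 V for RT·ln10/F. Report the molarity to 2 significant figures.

The Co²⁺/Co couple has the larger reduction potential, so it is the cathode: E°cell = −0.282 − (−1.653) = +1.371 V and n = 6.
Since E = E° − (0.0592/n)·log Q, log Q = n(E° − E)/0.0592 = −2.736.
For 3 Co^2+(aq) + 2 Al(s) → 3 Co(s) + 2 Al^3+(aq), the reaction quotient is Q = [Al^3+(aq)]^2 / [Co^2+(aq)]^3.
Solving for the unknown gives log [Al^3+(aq)] = −2.279, so [Al^3+(aq)] ≈ 0.0053 M.

0.0053 M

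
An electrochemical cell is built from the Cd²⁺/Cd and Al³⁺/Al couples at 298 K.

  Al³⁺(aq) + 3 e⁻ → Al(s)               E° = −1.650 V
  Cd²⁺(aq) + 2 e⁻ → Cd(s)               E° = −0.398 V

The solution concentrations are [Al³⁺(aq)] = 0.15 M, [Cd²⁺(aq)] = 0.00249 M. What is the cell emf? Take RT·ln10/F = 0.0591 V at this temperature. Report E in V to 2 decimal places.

+1.19 V

Cd²⁺/Cd is reduced (cathode, E° = −0.398 V) and Al³⁺/Al is oxidized (anode).
E°cell = −0.398 − (−1.650) = +1.252 V, with n = 6 electrons transferred.
The balanced reaction is 3 Cd²⁺(aq) + 2 Al(s) → 3 Cd(s) + 2 Al³⁺(aq), so Q = [Al³⁺(aq)]^2 / [Cd²⁺(aq)]^3 = 1.46×10^6 and log Q = 6.164.
E = E° − (0.0591/n)·log Q = +1.252 − (0.0591/6)(6.164) = +1.19 V.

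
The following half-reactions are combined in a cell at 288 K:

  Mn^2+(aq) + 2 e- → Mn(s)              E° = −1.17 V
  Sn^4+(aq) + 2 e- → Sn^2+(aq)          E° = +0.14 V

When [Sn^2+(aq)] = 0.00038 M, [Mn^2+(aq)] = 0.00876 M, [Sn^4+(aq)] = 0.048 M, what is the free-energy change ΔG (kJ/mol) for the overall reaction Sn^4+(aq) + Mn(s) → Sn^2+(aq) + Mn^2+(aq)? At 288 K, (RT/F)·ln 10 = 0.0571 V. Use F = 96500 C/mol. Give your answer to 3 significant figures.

−276 kJ/mol

E°cell = +0.14 − (−1.17) = +1.31 V; the balanced reaction transfers n = 2 electrons.
Here Q = ([Sn^2+(aq)]·[Mn^2+(aq)]) / [Sn^4+(aq)] = 6.94×10^−5 (log Q = −4.159), giving E = +1.31 − (0.0571/2)·(−4.159) = +1.4287 V.
Finally ΔG = −nFE = −(2)(96500 C/mol)(+1.4287 V) = −276 kJ/mol.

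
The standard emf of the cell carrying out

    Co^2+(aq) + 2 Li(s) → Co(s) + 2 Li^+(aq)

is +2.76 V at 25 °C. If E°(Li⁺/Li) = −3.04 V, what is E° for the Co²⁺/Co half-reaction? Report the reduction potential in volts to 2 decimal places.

In the reaction as written the Co²⁺/Co couple is reduced (cathode) and Li⁺/Li is oxidized (anode), so E°cell = E°(Co²⁺/Co) − E°(Li⁺/Li).
E°(Co²⁺/Co) = E°cell + E°(anode) = +2.76 + (−3.04) = −0.28 V.

−0.28 V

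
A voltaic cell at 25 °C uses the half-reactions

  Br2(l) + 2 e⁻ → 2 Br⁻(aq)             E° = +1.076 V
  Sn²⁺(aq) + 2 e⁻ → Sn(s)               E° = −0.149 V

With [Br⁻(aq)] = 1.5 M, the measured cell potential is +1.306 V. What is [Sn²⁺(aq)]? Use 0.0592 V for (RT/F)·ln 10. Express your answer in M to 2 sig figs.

0.00082 M

Br₂/Br⁻ is the cathode (higher E°); E°cell = +1.076 − (−0.149) = +1.225 V with n = 2.
From the Nernst equation, log Q = n(E° − E)/0.0592 = 2·(+1.225 − (+1.306))/0.0592 = −2.736.
Balancing electrons gives Br2(l) + Sn(s) → 2 Br⁻(aq) + Sn²⁺(aq); thus Q = [Br⁻(aq)]^2·[Sn²⁺(aq)].
Isolating [Sn²⁺(aq)] in Q = 10^{−2.736} yields log [Sn²⁺(aq)] = −3.088, i.e. 0.00082 M.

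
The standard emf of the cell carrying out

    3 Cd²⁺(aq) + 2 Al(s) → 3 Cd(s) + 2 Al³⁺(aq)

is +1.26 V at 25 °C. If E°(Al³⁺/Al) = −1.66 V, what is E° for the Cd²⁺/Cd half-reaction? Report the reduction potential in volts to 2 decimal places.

In the reaction as written the Cd²⁺/Cd couple is reduced (cathode) and Al³⁺/Al is oxidized (anode), so E°cell = E°(Cd²⁺/Cd) − E°(Al³⁺/Al).
E°(Cd²⁺/Cd) = E°cell + E°(anode) = +1.26 + (−1.66) = −0.40 V.

−0.40 V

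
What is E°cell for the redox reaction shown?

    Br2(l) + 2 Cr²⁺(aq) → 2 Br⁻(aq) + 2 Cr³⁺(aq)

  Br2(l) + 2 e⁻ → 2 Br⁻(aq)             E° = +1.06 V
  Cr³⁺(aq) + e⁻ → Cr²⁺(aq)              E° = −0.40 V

Br2(l) gains electrons, so the Br₂/Br⁻ couple is the cathode; the Cr³⁺/Cr²⁺ couple is the anode.
E°cell = E°(cathode) − E°(anode) = +1.06 − (−0.40) = +1.46 V.

+1.46 V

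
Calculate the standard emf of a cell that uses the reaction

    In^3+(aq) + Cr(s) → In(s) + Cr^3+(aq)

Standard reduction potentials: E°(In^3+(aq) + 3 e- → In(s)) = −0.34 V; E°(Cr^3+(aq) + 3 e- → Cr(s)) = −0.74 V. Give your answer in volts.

+0.40 V

In the reaction as written, In^3+(aq) is reduced (cathode) and Cr^3+(aq) is produced by oxidation at the anode.
E°cell = E°(cathode) − E°(anode) = −0.34 − (−0.74) = +0.40 V.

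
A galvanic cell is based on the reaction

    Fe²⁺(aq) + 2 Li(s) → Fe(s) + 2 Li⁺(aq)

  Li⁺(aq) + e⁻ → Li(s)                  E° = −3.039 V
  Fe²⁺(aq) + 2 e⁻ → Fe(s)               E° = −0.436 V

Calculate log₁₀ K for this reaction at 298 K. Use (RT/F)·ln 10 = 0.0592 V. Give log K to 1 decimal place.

log K = 87.9

The Fe²⁺/Fe couple is reduced (cathode); E°cell = −0.436 − (−3.039) = +2.603 V with n = 2.
At equilibrium E = 0, so log K = nE°cell / 0.0592 = (2)(+2.603) / 0.0592 = 87.9.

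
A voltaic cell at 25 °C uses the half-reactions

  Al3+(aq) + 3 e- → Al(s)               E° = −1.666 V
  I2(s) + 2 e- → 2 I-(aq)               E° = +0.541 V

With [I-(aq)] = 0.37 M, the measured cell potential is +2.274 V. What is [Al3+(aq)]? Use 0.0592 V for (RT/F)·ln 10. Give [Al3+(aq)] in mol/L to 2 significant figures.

The I₂/I⁻ couple has the larger reduction potential, so it is the cathode: E°cell = +0.541 − (−1.666) = +2.207 V and n = 6.
Rearranging E = E° − (0.0592/n)·log Q gives log Q = 6(+2.207 − (+2.274))/0.0592 = −6.791.
For 3 I2(s) + 2 Al(s) → 6 I-(aq) + 2 Al3+(aq), the reaction quotient is Q = [I-(aq)]^6·[Al3+(aq)]^2.
Solving for the unknown gives log [Al3+(aq)] = −2.100, so [Al3+(aq)] ≈ 0.0079 M.

0.0079 M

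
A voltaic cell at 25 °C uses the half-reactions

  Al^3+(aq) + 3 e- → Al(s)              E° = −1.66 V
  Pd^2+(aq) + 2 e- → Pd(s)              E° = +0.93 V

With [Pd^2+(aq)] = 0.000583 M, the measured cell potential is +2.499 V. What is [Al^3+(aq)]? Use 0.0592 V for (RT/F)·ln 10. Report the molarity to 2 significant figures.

0.58 M

With Pd²⁺/Pd at the cathode and Al³⁺/Al at the anode, E°cell = +0.93 − (−1.66) = +2.59 V (n = 6).
Since E = E° − (0.0592/n)·log Q, log Q = n(E° − E)/0.0592 = 9.223.
For 3 Pd^2+(aq) + 2 Al(s) → 3 Pd(s) + 2 Al^3+(aq), the reaction quotient is Q = [Al^3+(aq)]^2 / [Pd^2+(aq)]^3.
Solving for the unknown gives log [Al^3+(aq)] = −0.240, so [Al^3+(aq)] ≈ 0.58 M.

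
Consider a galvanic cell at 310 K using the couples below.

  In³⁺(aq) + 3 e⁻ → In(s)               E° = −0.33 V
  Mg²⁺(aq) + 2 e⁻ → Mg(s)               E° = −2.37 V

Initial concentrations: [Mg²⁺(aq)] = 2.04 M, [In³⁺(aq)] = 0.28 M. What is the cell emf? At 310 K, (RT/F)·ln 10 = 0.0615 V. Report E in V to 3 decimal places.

Since E°(In³⁺/In) > E°(Mg²⁺/Mg), In³⁺/In serves as the cathode.
The standard potential is −0.33 − (−2.37) = +2.04 V and the balanced reaction transfers n = 6 electrons.
For the overall reaction 2 In³⁺(aq) + 3 Mg(s) → 2 In(s) + 3 Mg²⁺(aq), Q = [Mg²⁺(aq)]^3 / [In³⁺(aq)]^2 = 108, giving log Q = 2.035.
By the Nernst equation, E = +2.04 − (0.0615/6)·(2.035) = +2.019 V.

+2.019 V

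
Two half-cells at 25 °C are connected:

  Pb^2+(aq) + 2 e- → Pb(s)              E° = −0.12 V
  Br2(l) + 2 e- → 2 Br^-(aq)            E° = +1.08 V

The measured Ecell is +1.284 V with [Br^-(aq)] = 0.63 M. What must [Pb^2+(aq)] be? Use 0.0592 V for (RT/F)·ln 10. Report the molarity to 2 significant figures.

Br₂/Br⁻ is the cathode (higher E°); E°cell = +1.08 − (−0.12) = +1.20 V with n = 2.
From the Nernst equation, log Q = n(E° − E)/0.0592 = 2·(+1.20 − (+1.284))/0.0592 = −2.838.
The balanced reaction is Br2(l) + Pb(s) → 2 Br^-(aq) + Pb^2+(aq), so Q = [Br^-(aq)]^2·[Pb^2+(aq)].
Substituting the known concentrations and solving, log [Pb^2+(aq)] = −2.437 and [Pb^2+(aq)] = 0.0037 M.

0.0037 M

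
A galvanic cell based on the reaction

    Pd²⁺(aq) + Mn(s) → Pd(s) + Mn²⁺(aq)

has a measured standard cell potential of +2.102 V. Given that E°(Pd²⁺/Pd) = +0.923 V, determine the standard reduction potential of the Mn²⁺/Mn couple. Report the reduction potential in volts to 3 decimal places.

In the reaction as written the Pd²⁺/Pd couple is reduced (cathode) and Mn²⁺/Mn is oxidized (anode), so E°cell = E°(Pd²⁺/Pd) − E°(Mn²⁺/Mn).
E°(Mn²⁺/Mn) = E°(cathode) − E°cell = +0.923 − (+2.102) = −1.179 V.

−1.179 V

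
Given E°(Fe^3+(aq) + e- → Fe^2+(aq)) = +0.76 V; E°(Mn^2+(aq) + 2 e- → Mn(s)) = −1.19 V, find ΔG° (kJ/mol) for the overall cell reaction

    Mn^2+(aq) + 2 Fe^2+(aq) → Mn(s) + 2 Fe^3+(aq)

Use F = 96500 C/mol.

In the reaction as written Mn^2+(aq) is reduced, so the Mn²⁺/Mn couple is the cathode and Fe³⁺/Fe²⁺ is the anode.
E°cell = −1.19 − (+0.76) = −1.95 V; balancing electrons gives n = 2.
ΔG° = −nFE°cell = −(2)(96500)(−1.95) J/mol = +376 kJ/mol.

+376 kJ/mol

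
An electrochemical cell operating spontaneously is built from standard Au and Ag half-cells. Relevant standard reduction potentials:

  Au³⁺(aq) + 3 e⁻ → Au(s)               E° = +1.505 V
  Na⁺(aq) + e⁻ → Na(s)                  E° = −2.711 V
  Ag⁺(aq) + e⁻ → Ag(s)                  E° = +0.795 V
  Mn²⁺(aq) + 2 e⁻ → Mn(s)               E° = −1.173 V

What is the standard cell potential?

+0.710 V

Of the two couples in this cell, the one with the more positive reduction potential is reduced at the cathode: here that is Au³⁺/Au (+1.505 V); Ag⁺/Ag (+0.795 V) is the anode.
E°cell = E°(cathode) − E°(anode) = +1.505 − (+0.795) = +0.710 V.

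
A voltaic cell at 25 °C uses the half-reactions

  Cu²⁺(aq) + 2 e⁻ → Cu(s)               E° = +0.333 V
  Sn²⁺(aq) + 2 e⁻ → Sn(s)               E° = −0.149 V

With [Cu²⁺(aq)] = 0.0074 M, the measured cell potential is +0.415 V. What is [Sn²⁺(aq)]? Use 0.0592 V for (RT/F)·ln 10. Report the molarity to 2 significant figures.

Cu²⁺/Cu is the cathode (higher E°); E°cell = +0.333 − (−0.149) = +0.482 V with n = 2.
From the Nernst equation, log Q = n(E° − E)/0.0592 = 2·(+0.482 − (+0.415))/0.0592 = 2.264.
The balanced reaction is Cu²⁺(aq) + Sn(s) → Cu(s) + Sn²⁺(aq), so Q = [Sn²⁺(aq)] / [Cu²⁺(aq)].
Substituting the known concentrations and solving, log [Sn²⁺(aq)] = 0.133 and [Sn²⁺(aq)] = 1.4 M.

1.4 M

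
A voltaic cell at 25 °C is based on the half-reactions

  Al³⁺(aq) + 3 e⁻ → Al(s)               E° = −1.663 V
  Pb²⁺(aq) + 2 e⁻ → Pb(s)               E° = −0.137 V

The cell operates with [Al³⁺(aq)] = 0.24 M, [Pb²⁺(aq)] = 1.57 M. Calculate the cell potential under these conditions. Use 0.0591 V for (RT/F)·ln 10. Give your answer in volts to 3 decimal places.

The Pb²⁺/Pb couple has the more positive E°, so it is the cathode; Al³⁺/Al is the anode.
E°cell = E°cat − E°an = −0.137 − (−1.663) = +1.526 V; n = 6.
The balanced reaction is 3 Pb²⁺(aq) + 2 Al(s) → 3 Pb(s) + 2 Al³⁺(aq), so Q = [Al³⁺(aq)]^2 / [Pb²⁺(aq)]^3 = 0.0149 and log Q = −1.827.
By the Nernst equation, E = +1.526 − (0.0591/6)·(−1.827) = +1.544 V.

+1.544 V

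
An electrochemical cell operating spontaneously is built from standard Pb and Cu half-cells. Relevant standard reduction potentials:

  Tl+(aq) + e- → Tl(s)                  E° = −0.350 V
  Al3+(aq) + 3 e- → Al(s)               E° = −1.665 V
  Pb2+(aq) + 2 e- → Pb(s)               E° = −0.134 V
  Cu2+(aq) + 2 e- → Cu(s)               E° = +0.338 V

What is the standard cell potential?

Of the two couples in this cell, the one with the more positive reduction potential is reduced at the cathode: here that is Cu²⁺/Cu (+0.338 V); Pb²⁺/Pb (−0.134 V) is the anode.
E°cell = E°(cathode) − E°(anode) = +0.338 − (−0.134) = +0.472 V.

+0.472 V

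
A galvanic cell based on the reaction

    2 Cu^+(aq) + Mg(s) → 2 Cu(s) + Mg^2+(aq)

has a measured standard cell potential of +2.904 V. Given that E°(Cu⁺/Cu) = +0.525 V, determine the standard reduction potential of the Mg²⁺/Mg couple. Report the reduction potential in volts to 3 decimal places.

−2.379 V

In the reaction as written the Cu⁺/Cu couple is reduced (cathode) and Mg²⁺/Mg is oxidized (anode), so E°cell = E°(Cu⁺/Cu) − E°(Mg²⁺/Mg).
E°(Mg²⁺/Mg) = E°(cathode) − E°cell = +0.525 − (+2.904) = −2.379 V.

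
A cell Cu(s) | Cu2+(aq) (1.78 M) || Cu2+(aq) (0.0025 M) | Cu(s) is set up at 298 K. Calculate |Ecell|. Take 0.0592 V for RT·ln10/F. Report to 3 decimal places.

For a concentration cell E°cell = 0, since both electrodes use the same couple.
The compartment with the higher Cu2+(aq) concentration (1.78 M) acts as the cathode; ions are reduced there and produced at the dilute (0.0025 M) anode.
With n = 2, Ecell = −(0.0592/2)·log([dilute]/[conc]) = −(0.0592/2)·log(0.0025/1.78) = +0.084 V.

0.084 V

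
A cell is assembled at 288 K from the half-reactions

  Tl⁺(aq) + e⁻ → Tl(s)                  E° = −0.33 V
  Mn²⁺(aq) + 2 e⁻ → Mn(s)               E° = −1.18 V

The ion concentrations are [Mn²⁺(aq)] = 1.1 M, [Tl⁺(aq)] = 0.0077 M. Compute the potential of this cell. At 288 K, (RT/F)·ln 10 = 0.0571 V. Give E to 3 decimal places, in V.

+0.728 V

Tl⁺/Tl is reduced (cathode, E° = −0.33 V) and Mn²⁺/Mn is oxidized (anode).
E°cell = E°cat − E°an = −0.33 − (−1.18) = +0.85 V; n = 2.
Balancing gives 2 Tl⁺(aq) + Mn(s) → 2 Tl(s) + Mn²⁺(aq); hence Q = [Mn²⁺(aq)] / [Tl⁺(aq)]^2 = 1.86×10^4 (log Q = 4.268).
By the Nernst equation, E = +0.85 − (0.0571/2)·(4.268) = +0.728 V.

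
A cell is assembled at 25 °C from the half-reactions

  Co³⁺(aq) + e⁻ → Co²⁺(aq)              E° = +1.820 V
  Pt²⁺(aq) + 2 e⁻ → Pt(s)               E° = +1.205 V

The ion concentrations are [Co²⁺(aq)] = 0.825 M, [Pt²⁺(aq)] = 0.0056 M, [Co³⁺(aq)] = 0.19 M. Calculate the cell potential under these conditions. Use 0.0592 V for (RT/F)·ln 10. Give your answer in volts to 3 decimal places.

+0.644 V

The Co³⁺/Co²⁺ couple has the more positive E°, so it is the cathode; Pt²⁺/Pt is the anode.
E°cell = E°cat − E°an = +1.820 − (+1.205) = +0.615 V; n = 2.
The balanced reaction is 2 Co³⁺(aq) + Pt(s) → 2 Co²⁺(aq) + Pt²⁺(aq), so Q = ([Co²⁺(aq)]^2·[Pt²⁺(aq)]) / [Co³⁺(aq)]^2 = 0.106 and log Q = −0.976.
E = E° − (0.0592/n)·log Q = +0.615 − (0.0592/2)(−0.976) = +0.644 V.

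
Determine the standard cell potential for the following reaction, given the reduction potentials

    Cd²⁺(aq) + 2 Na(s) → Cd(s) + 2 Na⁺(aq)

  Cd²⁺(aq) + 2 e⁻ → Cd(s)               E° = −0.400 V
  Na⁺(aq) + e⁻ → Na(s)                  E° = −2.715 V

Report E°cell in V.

+2.315 V

In the reaction as written, Cd²⁺(aq) is reduced (cathode) and Na⁺(aq) is produced by oxidation at the anode.
E°cell = E°(cathode) − E°(anode) = −0.400 − (−2.715) = +2.315 V.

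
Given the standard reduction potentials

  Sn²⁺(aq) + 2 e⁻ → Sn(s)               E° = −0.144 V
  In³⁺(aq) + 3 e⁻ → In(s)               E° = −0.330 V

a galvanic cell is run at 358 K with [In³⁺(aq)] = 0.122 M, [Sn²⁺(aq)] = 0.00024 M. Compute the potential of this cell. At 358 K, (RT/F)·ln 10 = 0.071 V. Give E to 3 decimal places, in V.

The Sn²⁺/Sn couple has the more positive E°, so it is the cathode; In³⁺/In is the anode.
The standard potential is −0.144 − (−0.330) = +0.186 V and the balanced reaction transfers n = 6 electrons.
For the overall reaction 3 Sn²⁺(aq) + 2 In(s) → 3 Sn(s) + 2 In³⁺(aq), Q = [In³⁺(aq)]^2 / [Sn²⁺(aq)]^3 = 1.08×10^9, giving log Q = 9.032.
By the Nernst equation, E = +0.186 − (0.071/6)·(9.032) = +0.079 V.

+0.079 V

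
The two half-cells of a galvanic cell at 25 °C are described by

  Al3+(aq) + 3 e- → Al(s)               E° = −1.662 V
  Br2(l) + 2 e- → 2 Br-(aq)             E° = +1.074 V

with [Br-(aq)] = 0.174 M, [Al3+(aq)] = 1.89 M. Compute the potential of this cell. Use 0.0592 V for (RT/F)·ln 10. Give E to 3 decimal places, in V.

+2.776 V

The Br₂/Br⁻ couple has the more positive E°, so it is the cathode; Al³⁺/Al is the anode.
The standard potential is +1.074 − (−1.662) = +2.736 V and the balanced reaction transfers n = 6 electrons.
For the overall reaction 3 Br2(l) + 2 Al(s) → 6 Br-(aq) + 2 Al3+(aq), Q = [Br-(aq)]^6·[Al3+(aq)]^2 = 9.91×10^−5, giving log Q = −4.004.
E = E° − (0.0592/n)·log Q = +2.736 − (0.0592/6)(−4.004) = +2.776 V.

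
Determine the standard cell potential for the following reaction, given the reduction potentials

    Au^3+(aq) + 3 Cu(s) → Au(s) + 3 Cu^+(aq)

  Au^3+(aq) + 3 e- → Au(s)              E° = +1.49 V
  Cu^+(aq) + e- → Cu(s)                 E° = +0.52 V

+0.97 V

In the reaction as written, Au^3+(aq) is reduced (cathode) and Cu^+(aq) is produced by oxidation at the anode.
E°cell = E°(cathode) − E°(anode) = +1.49 − (+0.52) = +0.97 V.
The positive value indicates the reaction is spontaneous as written.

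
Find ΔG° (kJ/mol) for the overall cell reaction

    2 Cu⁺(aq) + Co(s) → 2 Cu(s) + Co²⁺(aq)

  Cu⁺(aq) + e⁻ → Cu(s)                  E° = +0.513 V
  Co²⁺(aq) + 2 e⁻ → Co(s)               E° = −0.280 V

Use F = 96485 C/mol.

−153 kJ/mol

In the reaction as written Cu⁺(aq) is reduced, so the Cu⁺/Cu couple is the cathode and Co²⁺/Co is the anode.
E°cell = +0.513 − (−0.280) = +0.793 V; balancing electrons gives n = 2.
ΔG° = −nFE°cell = −(2)(96485)(+0.793) J/mol = −153 kJ/mol.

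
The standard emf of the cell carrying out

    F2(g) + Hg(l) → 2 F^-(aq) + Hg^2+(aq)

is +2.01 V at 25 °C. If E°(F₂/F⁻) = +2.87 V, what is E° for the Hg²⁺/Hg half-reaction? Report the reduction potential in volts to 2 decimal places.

In the reaction as written the F₂/F⁻ couple is reduced (cathode) and Hg²⁺/Hg is oxidized (anode), so E°cell = E°(F₂/F⁻) − E°(Hg²⁺/Hg).
E°(Hg²⁺/Hg) = E°(cathode) − E°cell = +2.87 − (+2.01) = +0.86 V.

+0.86 V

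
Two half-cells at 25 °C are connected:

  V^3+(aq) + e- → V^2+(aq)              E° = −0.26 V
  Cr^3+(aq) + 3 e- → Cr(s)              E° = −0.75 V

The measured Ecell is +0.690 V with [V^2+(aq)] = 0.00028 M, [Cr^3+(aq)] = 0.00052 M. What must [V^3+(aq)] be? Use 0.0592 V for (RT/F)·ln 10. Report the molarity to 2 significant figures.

0.054 M

V³⁺/V²⁺ is the cathode (higher E°); E°cell = −0.26 − (−0.75) = +0.49 V with n = 3.
From the Nernst equation, log Q = n(E° − E)/0.0592 = 3·(+0.49 − (+0.690))/0.0592 = −10.135.
Balancing electrons gives 3 V^3+(aq) + Cr(s) → 3 V^2+(aq) + Cr^3+(aq); thus Q = ([V^2+(aq)]^3·[Cr^3+(aq)]) / [V^3+(aq)]^3.
Isolating [V^3+(aq)] in Q = 10^{−10.135} yields log [V^3+(aq)] = −1.269, i.e. 0.054 M.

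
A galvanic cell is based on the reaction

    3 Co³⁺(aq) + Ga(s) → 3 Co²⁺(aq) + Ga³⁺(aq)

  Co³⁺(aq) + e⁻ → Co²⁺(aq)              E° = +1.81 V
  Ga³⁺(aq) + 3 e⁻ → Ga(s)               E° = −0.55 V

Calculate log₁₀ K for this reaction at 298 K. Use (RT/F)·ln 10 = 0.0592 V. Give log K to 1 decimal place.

The Co³⁺/Co²⁺ couple is reduced (cathode); E°cell = +1.81 − (−0.55) = +2.36 V with n = 3.
At equilibrium E = 0, so log K = nE°cell / 0.0592 = (3)(+2.36) / 0.0592 = 119.6.

log K = 119.6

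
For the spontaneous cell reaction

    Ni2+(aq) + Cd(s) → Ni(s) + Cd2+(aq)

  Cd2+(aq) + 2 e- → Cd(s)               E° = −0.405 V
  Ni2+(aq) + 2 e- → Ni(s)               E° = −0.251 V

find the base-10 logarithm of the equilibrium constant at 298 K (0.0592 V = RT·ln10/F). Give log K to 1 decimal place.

The Ni²⁺/Ni couple is reduced (cathode); E°cell = −0.251 − (−0.405) = +0.154 V with n = 2.
At equilibrium E = 0, so log K = nE°cell / 0.0592 = (2)(+0.154) / 0.0592 = 5.2.

log K = 5.2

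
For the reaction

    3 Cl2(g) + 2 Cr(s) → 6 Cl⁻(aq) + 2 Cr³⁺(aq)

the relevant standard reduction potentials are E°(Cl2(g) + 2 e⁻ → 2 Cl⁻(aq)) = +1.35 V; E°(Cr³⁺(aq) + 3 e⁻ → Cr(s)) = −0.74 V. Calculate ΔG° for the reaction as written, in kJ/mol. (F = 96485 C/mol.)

−1210 kJ/mol

In the reaction as written Cl2(g) is reduced, so the Cl₂/Cl⁻ couple is the cathode and Cr³⁺/Cr is the anode.
E°cell = +1.35 − (−0.74) = +2.09 V; balancing electrons gives n = 6.
ΔG° = −nFE°cell = −(6)(96485)(+2.09) J/mol = −1210 kJ/mol.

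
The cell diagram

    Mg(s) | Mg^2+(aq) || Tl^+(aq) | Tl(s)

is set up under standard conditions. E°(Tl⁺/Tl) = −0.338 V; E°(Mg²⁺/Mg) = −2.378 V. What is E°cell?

By convention the left-hand electrode in cell notation is the anode (oxidation) and the right-hand electrode is the cathode (reduction).
E°cell = E°(right) − E°(left) = −0.338 − (−2.378) = +2.040 V.

+2.040 V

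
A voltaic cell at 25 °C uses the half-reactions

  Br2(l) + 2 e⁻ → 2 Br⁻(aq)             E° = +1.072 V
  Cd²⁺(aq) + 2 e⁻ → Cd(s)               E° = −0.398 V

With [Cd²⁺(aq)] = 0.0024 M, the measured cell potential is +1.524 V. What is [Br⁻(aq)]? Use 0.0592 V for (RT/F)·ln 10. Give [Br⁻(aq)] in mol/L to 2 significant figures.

2.5 M

With Br₂/Br⁻ at the cathode and Cd²⁺/Cd at the anode, E°cell = +1.072 − (−0.398) = +1.470 V (n = 2).
From the Nernst equation, log Q = n(E° − E)/0.0592 = 2·(+1.470 − (+1.524))/0.0592 = −1.824.
Balancing electrons gives Br2(l) + Cd(s) → 2 Br⁻(aq) + Cd²⁺(aq); thus Q = [Br⁻(aq)]^2·[Cd²⁺(aq)].
Isolating [Br⁻(aq)] in Q = 10^{−1.824} yields log [Br⁻(aq)] = 0.398, i.e. 2.5 M.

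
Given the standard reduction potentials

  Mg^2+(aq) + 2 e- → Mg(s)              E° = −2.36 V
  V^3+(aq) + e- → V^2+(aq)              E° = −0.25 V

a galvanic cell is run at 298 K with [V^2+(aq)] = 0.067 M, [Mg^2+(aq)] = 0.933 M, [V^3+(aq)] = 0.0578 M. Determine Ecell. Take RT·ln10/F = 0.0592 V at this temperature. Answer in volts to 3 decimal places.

+2.107 V

Since E°(V³⁺/V²⁺) > E°(Mg²⁺/Mg), V³⁺/V²⁺ serves as the cathode.
E°cell = E°cat − E°an = −0.25 − (−2.36) = +2.11 V; n = 2.
For the overall reaction 2 V^3+(aq) + Mg(s) → 2 V^2+(aq) + Mg^2+(aq), Q = ([V^2+(aq)]^2·[Mg^2+(aq)]) / [V^3+(aq)]^2 = 1.25, giving log Q = 0.098.
By the Nernst equation, E = +2.11 − (0.0592/2)·(0.098) = +2.107 V.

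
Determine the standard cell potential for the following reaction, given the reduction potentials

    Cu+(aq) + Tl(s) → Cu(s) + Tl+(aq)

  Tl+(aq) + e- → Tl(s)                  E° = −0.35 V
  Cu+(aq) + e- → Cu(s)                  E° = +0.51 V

In the reaction as written, Cu+(aq) is reduced (cathode) and Tl+(aq) is produced by oxidation at the anode.
E°cell = E°(cathode) − E°(anode) = +0.51 − (−0.35) = +0.86 V.
The positive value indicates the reaction is spontaneous as written.

+0.86 V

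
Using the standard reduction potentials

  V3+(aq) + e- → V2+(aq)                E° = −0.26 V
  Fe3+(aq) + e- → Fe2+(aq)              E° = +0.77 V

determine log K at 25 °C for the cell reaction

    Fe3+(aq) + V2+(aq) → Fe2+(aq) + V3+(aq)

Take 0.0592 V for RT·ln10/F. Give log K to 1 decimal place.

The Fe³⁺/Fe²⁺ couple is reduced (cathode); E°cell = +0.77 − (−0.26) = +1.03 V with n = 1.
At equilibrium E = 0, so log K = nE°cell / 0.0592 = (1)(+1.03) / 0.0592 = 17.4.

log K = 17.4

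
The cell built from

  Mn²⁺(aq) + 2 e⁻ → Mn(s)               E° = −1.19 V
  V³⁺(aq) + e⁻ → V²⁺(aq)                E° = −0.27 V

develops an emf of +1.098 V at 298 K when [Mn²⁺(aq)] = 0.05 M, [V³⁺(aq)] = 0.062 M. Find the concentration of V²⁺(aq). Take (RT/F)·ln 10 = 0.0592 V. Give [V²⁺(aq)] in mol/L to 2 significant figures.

0.00027 M

With V³⁺/V²⁺ at the cathode and Mn²⁺/Mn at the anode, E°cell = −0.27 − (−1.19) = +0.92 V (n = 2).
Since E = E° − (0.0592/n)·log Q, log Q = n(E° − E)/0.0592 = −6.014.
The balanced reaction is 2 V³⁺(aq) + Mn(s) → 2 V²⁺(aq) + Mn²⁺(aq), so Q = ([V²⁺(aq)]^2·[Mn²⁺(aq)]) / [V³⁺(aq)]^2.
Solving for the unknown gives log [V²⁺(aq)] = −3.564, so [V²⁺(aq)] ≈ 0.00027 M.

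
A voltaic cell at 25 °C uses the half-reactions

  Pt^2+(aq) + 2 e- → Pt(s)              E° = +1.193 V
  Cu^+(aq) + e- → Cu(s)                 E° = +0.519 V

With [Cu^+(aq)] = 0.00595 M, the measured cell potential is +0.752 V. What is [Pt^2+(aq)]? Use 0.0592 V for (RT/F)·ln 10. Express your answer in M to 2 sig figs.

The Pt²⁺/Pt couple has the larger reduction potential, so it is the cathode: E°cell = +1.193 − (+0.519) = +0.674 V and n = 2.
Rearranging E = E° − (0.0592/n)·log Q gives log Q = 2(+0.674 − (+0.752))/0.0592 = −2.635.
For Pt^2+(aq) + 2 Cu(s) → Pt(s) + 2 Cu^+(aq), the reaction quotient is Q = [Cu^+(aq)]^2 / [Pt^2+(aq)].
Substituting the known concentrations and solving, log [Pt^2+(aq)] = −1.816 and [Pt^2+(aq)] = 0.015 M.

0.015 M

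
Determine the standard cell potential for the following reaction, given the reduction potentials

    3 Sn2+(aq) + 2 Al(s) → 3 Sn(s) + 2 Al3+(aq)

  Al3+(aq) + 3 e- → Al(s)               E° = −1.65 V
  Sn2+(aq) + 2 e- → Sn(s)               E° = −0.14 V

+1.51 V

In the reaction as written, Sn2+(aq) is reduced (cathode) and Al3+(aq) is produced by oxidation at the anode.
E°cell = E°(cathode) − E°(anode) = −0.14 − (−1.65) = +1.51 V.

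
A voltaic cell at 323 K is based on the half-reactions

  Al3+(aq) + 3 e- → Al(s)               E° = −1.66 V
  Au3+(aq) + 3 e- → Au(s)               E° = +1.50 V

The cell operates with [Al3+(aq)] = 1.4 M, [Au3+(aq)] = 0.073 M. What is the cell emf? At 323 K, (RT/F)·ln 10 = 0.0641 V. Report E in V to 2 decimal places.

+3.13 V

Since E°(Au³⁺/Au) > E°(Al³⁺/Al), Au³⁺/Au serves as the cathode.
E°cell = E°cat − E°an = +1.50 − (−1.66) = +3.16 V; n = 3.
For the overall reaction Au3+(aq) + Al(s) → Au(s) + Al3+(aq), Q = [Al3+(aq)] / [Au3+(aq)] = 19.2, giving log Q = 1.283.
E = E° − (0.0641/n)·log Q = +3.16 − (0.0641/3)(1.283) = +3.13 V.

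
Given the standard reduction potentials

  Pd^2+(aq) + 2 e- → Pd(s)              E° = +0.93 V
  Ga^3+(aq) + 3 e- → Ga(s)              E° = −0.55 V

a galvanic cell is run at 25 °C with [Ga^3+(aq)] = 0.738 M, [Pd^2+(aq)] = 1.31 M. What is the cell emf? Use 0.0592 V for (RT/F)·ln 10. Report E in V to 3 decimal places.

+1.486 V

The Pd²⁺/Pd couple has the more positive E°, so it is the cathode; Ga³⁺/Ga is the anode.
E°cell = E°cat − E°an = +0.93 − (−0.55) = +1.48 V; n = 6.
The balanced reaction is 3 Pd^2+(aq) + 2 Ga(s) → 3 Pd(s) + 2 Ga^3+(aq), so Q = [Ga^3+(aq)]^2 / [Pd^2+(aq)]^3 = 0.242 and log Q = −0.616.
Applying E = E° − (RT ln10/nF)·log Q gives +1.48 − (0.0592/6)(−0.616) = +1.486 V.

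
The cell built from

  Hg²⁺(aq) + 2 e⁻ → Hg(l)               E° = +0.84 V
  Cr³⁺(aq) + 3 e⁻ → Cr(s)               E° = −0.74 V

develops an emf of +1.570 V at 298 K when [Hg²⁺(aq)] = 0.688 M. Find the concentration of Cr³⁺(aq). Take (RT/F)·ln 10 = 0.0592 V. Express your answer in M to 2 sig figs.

Hg²⁺/Hg is the cathode (higher E°); E°cell = +0.84 − (−0.74) = +1.58 V with n = 6.
Since E = E° − (0.0592/n)·log Q, log Q = n(E° − E)/0.0592 = 1.014.
Balancing electrons gives 3 Hg²⁺(aq) + 2 Cr(s) → 3 Hg(l) + 2 Cr³⁺(aq); thus Q = [Cr³⁺(aq)]^2 / [Hg²⁺(aq)]^3.
Substituting the known concentrations and solving, log [Cr³⁺(aq)] = 0.263 and [Cr³⁺(aq)] = 1.8 M.

1.8 M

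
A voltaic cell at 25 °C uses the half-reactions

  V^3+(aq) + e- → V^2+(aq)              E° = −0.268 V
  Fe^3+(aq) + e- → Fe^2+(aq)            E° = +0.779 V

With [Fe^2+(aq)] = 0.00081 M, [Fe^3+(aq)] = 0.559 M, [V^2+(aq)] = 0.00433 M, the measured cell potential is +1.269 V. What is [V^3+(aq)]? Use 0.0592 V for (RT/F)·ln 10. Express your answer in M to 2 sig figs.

0.00053 M

Fe³⁺/Fe²⁺ is the cathode (higher E°); E°cell = +0.779 − (−0.268) = +1.047 V with n = 1.
From the Nernst equation, log Q = n(E° − E)/0.0592 = 1·(+1.047 − (+1.269))/0.0592 = −3.750.
Balancing electrons gives Fe^3+(aq) + V^2+(aq) → Fe^2+(aq) + V^3+(aq); thus Q = ([Fe^2+(aq)]·[V^3+(aq)]) / ([Fe^3+(aq)]·[V^2+(aq)]).
Solving for the unknown gives log [V^3+(aq)] = −3.275, so [V^3+(aq)] ≈ 0.00053 M.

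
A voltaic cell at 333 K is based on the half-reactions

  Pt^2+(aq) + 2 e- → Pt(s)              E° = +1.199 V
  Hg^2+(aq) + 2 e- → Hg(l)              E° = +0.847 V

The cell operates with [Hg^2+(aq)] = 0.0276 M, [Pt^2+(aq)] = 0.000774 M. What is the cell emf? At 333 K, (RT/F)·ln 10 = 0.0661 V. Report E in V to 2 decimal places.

+0.30 V

The Pt²⁺/Pt couple has the more positive E°, so it is the cathode; Hg²⁺/Hg is the anode.
E°cell = E°cat − E°an = +1.199 − (+0.847) = +0.352 V; n = 2.
For the overall reaction Pt^2+(aq) + Hg(l) → Pt(s) + Hg^2+(aq), Q = [Hg^2+(aq)] / [Pt^2+(aq)] = 35.7, giving log Q = 1.552.
By the Nernst equation, E = +0.352 − (0.0661/2)·(1.552) = +0.30 V.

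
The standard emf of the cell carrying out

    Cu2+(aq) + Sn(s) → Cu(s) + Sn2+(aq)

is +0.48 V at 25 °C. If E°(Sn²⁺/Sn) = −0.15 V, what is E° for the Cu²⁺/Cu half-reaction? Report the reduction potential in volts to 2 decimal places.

In the reaction as written the Cu²⁺/Cu couple is reduced (cathode) and Sn²⁺/Sn is oxidized (anode), so E°cell = E°(Cu²⁺/Cu) − E°(Sn²⁺/Sn).
E°(Cu²⁺/Cu) = E°cell + E°(anode) = +0.48 + (−0.15) = +0.33 V.

+0.33 V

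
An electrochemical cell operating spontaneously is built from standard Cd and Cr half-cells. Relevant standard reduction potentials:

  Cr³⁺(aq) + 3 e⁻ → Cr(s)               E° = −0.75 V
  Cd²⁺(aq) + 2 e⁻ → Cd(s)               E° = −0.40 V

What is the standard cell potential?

Of the two couples in this cell, the one with the more positive reduction potential is reduced at the cathode: here that is Cd²⁺/Cd (−0.40 V); Cr³⁺/Cr (−0.75 V) is the anode.
E°cell = E°(cathode) − E°(anode) = −0.40 − (−0.75) = +0.35 V.

+0.35 V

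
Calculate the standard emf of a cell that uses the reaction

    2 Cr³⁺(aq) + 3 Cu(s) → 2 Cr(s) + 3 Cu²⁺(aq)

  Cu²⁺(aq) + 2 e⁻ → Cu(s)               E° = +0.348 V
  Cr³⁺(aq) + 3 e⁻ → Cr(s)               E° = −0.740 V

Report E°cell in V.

−1.088 V

In the reaction as written, Cr³⁺(aq) is reduced (cathode) and Cu²⁺(aq) is produced by oxidation at the anode.
E°cell = E°(cathode) − E°(anode) = −0.740 − (+0.348) = −1.088 V.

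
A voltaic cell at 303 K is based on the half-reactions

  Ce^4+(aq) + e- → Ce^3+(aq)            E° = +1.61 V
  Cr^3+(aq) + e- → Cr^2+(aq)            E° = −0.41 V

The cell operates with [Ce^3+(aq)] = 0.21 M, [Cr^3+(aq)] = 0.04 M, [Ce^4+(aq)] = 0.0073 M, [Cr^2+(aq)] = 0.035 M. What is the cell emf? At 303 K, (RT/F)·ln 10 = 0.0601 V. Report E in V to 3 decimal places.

Since E°(Ce⁴⁺/Ce³⁺) > E°(Cr³⁺/Cr²⁺), Ce⁴⁺/Ce³⁺ serves as the cathode.
The standard potential is +1.61 − (−0.41) = +2.02 V and the balanced reaction transfers n = 1 electron.
Balancing gives Ce^4+(aq) + Cr^2+(aq) → Ce^3+(aq) + Cr^3+(aq); hence Q = ([Ce^3+(aq)]·[Cr^3+(aq)]) / ([Ce^4+(aq)]·[Cr^2+(aq)]) = 32.9 (log Q = 1.517).
By the Nernst equation, E = +2.02 − (0.0601/1)·(1.517) = +1.929 V.

+1.929 V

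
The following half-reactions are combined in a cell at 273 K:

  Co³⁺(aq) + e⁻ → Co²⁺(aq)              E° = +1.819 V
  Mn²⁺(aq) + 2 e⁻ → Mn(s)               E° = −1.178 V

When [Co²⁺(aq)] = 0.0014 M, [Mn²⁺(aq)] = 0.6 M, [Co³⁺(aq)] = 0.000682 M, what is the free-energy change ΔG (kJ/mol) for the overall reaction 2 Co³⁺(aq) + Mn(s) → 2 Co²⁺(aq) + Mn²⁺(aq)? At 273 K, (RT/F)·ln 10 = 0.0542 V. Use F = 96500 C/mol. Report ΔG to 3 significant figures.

−576 kJ/mol

The standard cell potential is +1.819 − (−1.178) = +2.997 V, with n = 2 electrons in the balanced equation.
Here Q = ([Co²⁺(aq)]^2·[Mn²⁺(aq)]) / [Co³⁺(aq)]^2 = 2.53 (log Q = 0.403), giving E = +2.997 − (0.0542/2)·(0.403) = +2.9861 V.
ΔG = −nFE = −(2)(96500)(+2.9861) J/mol = −576 kJ/mol.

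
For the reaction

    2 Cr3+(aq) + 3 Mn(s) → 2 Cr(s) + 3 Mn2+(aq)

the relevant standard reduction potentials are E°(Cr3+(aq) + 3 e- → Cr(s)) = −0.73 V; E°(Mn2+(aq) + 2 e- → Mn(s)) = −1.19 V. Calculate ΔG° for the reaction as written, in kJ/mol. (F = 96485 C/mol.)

In the reaction as written Cr3+(aq) is reduced, so the Cr³⁺/Cr couple is the cathode and Mn²⁺/Mn is the anode.
E°cell = −0.73 − (−1.19) = +0.46 V; balancing electrons gives n = 6.
ΔG° = −nFE°cell = −(6)(96485)(+0.46) J/mol = −266 kJ/mol.

−266 kJ/mol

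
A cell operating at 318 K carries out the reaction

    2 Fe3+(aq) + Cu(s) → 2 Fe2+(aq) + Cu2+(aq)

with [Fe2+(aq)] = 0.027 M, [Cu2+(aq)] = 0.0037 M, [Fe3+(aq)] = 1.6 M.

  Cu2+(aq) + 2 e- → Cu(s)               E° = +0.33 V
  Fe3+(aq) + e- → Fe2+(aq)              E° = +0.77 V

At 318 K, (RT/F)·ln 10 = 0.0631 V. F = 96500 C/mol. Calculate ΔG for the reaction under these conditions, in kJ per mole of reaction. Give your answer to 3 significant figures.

−121 kJ/mol

E°cell = +0.77 − (+0.33) = +0.44 V; the balanced reaction transfers n = 2 electrons.
The reaction quotient is ([Fe2+(aq)]^2·[Cu2+(aq)]) / [Fe3+(aq)]^2 = 1.05×10^−6; by Nernst, E = +0.44 − (0.0631/2)(−5.977) = +0.6286 V.
ΔG = −nFE = −(2)(96500)(+0.6286) J/mol = −121 kJ/mol.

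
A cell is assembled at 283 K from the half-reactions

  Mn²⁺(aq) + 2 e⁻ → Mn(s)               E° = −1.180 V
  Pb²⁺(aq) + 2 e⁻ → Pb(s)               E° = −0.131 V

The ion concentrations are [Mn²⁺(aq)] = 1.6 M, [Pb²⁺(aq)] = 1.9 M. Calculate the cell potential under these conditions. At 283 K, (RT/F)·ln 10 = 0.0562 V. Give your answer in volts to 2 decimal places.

+1.05 V

Pb²⁺/Pb is reduced (cathode, E° = −0.131 V) and Mn²⁺/Mn is oxidized (anode).
The standard potential is −0.131 − (−1.180) = +1.049 V and the balanced reaction transfers n = 2 electrons.
For the overall reaction Pb²⁺(aq) + Mn(s) → Pb(s) + Mn²⁺(aq), Q = [Mn²⁺(aq)] / [Pb²⁺(aq)] = 0.842, giving log Q = −0.075.
By the Nernst equation, E = +1.049 − (0.0562/2)·(−0.075) = +1.05 V.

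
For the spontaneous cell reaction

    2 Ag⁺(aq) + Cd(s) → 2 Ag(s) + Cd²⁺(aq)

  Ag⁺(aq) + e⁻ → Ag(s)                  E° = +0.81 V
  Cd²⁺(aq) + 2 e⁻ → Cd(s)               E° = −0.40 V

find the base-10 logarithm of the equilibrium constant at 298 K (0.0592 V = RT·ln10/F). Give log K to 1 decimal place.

log K = 40.9

The Ag⁺/Ag couple is reduced (cathode); E°cell = +0.81 − (−0.40) = +1.21 V with n = 2.
At equilibrium E = 0, so log K = nE°cell / 0.0592 = (2)(+1.21) / 0.0592 = 40.9.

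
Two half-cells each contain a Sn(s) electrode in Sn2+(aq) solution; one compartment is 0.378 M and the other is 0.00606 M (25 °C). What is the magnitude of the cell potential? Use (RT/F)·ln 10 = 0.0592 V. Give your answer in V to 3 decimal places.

0.053 V

For a concentration cell E°cell = 0, since both electrodes use the same couple.
The compartment with the higher Sn2+(aq) concentration (0.378 M) acts as the cathode; ions are reduced there and produced at the dilute (0.00606 M) anode.
With n = 2, Ecell = −(0.0592/2)·log([dilute]/[conc]) = −(0.0592/2)·log(0.00606/0.378) = +0.053 V.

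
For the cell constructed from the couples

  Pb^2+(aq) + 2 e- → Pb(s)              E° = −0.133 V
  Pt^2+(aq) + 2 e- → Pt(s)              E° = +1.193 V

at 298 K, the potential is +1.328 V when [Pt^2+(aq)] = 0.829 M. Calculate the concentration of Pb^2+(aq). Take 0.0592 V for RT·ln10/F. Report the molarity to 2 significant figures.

0.71 M

With Pt²⁺/Pt at the cathode and Pb²⁺/Pb at the anode, E°cell = +1.193 − (−0.133) = +1.326 V (n = 2).
From the Nernst equation, log Q = n(E° − E)/0.0592 = 2·(+1.326 − (+1.328))/0.0592 = −0.068.
For Pt^2+(aq) + Pb(s) → Pt(s) + Pb^2+(aq), the reaction quotient is Q = [Pb^2+(aq)] / [Pt^2+(aq)].
Isolating [Pb^2+(aq)] in Q = 10^{−0.068} yields log [Pb^2+(aq)] = −0.149, i.e. 0.71 M.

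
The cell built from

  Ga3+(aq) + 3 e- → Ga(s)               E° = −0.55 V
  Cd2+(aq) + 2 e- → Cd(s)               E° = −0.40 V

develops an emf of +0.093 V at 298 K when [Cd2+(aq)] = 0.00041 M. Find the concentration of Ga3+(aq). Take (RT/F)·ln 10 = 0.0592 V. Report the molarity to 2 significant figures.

0.0064 M

The Cd²⁺/Cd couple has the larger reduction potential, so it is the cathode: E°cell = −0.40 − (−0.55) = +0.15 V and n = 6.
Rearranging E = E° − (0.0592/n)·log Q gives log Q = 6(+0.15 − (+0.093))/0.0592 = 5.777.
The balanced reaction is 3 Cd2+(aq) + 2 Ga(s) → 3 Cd(s) + 2 Ga3+(aq), so Q = [Ga3+(aq)]^2 / [Cd2+(aq)]^3.
Isolating [Ga3+(aq)] in Q = 10^{5.777} yields log [Ga3+(aq)] = −2.192, i.e. 0.0064 M.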